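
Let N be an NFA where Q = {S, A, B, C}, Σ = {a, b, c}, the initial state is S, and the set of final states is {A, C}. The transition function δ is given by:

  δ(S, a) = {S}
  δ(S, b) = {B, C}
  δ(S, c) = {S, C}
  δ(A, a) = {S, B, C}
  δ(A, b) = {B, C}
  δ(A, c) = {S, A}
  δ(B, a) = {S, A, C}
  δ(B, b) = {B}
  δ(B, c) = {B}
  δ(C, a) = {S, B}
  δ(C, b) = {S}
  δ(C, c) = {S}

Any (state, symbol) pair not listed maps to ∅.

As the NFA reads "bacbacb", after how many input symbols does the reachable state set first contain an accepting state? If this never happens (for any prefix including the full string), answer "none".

1

Start in {S}.
Read 'b': S→{B, C}; now {B, C}.
None of the earlier sets intersect F, but {B, C} does.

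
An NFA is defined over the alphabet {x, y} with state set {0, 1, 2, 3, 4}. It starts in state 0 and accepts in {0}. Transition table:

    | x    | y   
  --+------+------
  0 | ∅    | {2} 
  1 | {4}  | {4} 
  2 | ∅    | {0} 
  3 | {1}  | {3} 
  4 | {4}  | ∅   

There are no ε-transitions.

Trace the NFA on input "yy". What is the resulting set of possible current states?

{0}

Start in {0}.
Read 'y': {0} → {2}.
Read 'y': {2} → {0}.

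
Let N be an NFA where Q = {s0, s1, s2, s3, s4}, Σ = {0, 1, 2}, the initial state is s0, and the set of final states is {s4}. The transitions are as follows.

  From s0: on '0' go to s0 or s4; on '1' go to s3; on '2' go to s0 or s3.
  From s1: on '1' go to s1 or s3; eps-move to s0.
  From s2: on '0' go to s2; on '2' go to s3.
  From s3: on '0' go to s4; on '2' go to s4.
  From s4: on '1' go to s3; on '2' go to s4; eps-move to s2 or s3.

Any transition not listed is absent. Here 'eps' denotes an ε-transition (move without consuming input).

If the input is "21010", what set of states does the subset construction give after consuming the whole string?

{s2, s3, s4}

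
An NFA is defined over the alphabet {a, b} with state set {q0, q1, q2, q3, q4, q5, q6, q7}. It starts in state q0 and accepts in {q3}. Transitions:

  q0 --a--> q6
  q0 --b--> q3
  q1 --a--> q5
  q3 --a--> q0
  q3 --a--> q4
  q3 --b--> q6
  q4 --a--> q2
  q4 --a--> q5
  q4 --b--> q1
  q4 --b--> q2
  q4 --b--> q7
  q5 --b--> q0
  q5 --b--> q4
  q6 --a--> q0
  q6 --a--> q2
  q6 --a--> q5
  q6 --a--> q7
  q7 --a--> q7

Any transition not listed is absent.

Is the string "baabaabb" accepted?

Start in {q0}.
Read 'b': q0→{q3}; now {q3}.
Read 'a': q3→{q0, q4}; now {q0, q4}.
Read 'a': q0→{q6}, q4→{q2, q5}; now {q2, q5, q6}.
Read 'b': q2→∅, q5→{q0, q4}, q6→∅; now {q0, q4}.
Read 'a': q0→{q6}, q4→{q2, q5}; now {q2, q5, q6}.
Read 'a': q2→∅, q5→∅, q6→{q0, q2, q5, q7}; now {q0, q2, q5, q7}.
Read 'b': q0→{q3}, q2→∅, q5→{q0, q4}, q7→∅; now {q0, q3, q4}.
Read 'b': q0→{q3}, q3→{q6}, q4→{q1, q2, q7}; now {q1, q2, q3, q6, q7}.
The final set {q1, q2, q3, q6, q7} contains the accepting state q3.

Yes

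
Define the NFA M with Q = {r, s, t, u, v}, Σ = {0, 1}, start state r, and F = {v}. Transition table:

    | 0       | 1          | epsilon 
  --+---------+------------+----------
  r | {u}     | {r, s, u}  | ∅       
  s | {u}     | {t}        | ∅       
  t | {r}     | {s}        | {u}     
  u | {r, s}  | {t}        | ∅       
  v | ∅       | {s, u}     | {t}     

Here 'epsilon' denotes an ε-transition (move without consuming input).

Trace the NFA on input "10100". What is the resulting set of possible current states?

Start in {r}.
Read '1': {r} → {r, s, u}.
Read '0': {r, s, u} → {r, s, u}.
Read '1': {r, s, u} → {r, s, t, u}.
Read '0': {r, s, t, u} → {r, s, u}.
Read '0': {r, s, u} → {r, s, u}.

{r, s, u}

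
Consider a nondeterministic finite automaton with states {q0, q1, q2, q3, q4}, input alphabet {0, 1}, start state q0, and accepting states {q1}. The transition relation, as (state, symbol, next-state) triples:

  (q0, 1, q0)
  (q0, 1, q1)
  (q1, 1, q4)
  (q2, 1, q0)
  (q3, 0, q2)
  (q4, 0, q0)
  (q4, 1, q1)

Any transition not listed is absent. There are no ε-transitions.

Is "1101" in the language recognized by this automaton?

Yes

Start in {q0}.
Read '1': {q0} → {q0, q1}.
Read '1': {q0, q1} → {q0, q1, q4}.
Read '0': {q0, q1, q4} → {q0}.
Read '1': {q0} → {q0, q1}.
The final set {q0, q1} contains the accepting state q1.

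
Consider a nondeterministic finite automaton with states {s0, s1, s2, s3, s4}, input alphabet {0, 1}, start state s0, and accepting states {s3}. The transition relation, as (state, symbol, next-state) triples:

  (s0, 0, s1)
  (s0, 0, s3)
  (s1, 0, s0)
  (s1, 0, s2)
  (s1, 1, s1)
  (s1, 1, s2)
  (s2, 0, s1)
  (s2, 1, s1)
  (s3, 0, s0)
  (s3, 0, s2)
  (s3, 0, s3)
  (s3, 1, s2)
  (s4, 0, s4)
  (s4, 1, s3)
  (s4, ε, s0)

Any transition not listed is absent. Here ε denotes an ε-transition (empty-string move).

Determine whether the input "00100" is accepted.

Start in {s0}.
Read '0': {s0} → {s1, s3}.
Read '0': {s1, s3} → {s0, s2, s3}.
Read '1': {s0, s2, s3} → {s1, s2}.
Read '0': {s1, s2} → {s0, s1, s2}.
Read '0': {s0, s1, s2} → {s0, s1, s2, s3}.
The final set {s0, s1, s2, s3} contains the accepting state s3.

Yes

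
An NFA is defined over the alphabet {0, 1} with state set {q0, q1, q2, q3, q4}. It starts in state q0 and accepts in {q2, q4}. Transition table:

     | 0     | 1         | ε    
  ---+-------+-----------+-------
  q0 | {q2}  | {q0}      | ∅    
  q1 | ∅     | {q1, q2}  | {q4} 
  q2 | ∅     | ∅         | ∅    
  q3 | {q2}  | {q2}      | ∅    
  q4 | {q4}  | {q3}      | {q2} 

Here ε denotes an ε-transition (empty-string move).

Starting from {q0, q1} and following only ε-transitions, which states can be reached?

{q0, q1, q2, q4}

Begin with {q0, q1}.
ε-move q1 → q4; add q4.
ε-move q4 → q2; add q2.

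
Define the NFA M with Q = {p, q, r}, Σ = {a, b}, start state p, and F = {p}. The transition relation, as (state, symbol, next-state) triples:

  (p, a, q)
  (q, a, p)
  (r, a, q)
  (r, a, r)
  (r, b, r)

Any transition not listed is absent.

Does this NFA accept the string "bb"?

No

Start in {p}.
Read 'b': p→∅; now ∅.
The set is empty and remains empty for the remaining 1 symbol.
The final set ∅ contains no accepting state.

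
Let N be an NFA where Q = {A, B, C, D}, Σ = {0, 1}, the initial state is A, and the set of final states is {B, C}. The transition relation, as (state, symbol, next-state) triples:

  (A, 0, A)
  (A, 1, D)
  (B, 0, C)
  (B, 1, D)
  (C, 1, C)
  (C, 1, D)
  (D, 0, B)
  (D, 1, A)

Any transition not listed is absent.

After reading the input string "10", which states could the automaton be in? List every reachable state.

{B}

Start in {A}.
Read '1': {A} → {D}.
Read '0': {D} → {B}.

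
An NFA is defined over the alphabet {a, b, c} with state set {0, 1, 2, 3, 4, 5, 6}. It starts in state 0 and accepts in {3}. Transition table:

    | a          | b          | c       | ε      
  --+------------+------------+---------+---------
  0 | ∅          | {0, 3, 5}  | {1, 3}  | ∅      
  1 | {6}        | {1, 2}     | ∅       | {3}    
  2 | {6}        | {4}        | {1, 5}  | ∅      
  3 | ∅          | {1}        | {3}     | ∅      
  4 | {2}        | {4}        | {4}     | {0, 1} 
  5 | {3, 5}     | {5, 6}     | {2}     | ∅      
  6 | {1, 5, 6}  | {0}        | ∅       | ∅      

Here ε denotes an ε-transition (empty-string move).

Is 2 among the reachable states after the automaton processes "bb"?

No

Start in {0}.
Read 'b': {0} → {0, 3, 5}.
Read 'b': {0, 3, 5} → {0, 1, 3, 5, 6}.
State 2 is not in {0, 1, 3, 5, 6}.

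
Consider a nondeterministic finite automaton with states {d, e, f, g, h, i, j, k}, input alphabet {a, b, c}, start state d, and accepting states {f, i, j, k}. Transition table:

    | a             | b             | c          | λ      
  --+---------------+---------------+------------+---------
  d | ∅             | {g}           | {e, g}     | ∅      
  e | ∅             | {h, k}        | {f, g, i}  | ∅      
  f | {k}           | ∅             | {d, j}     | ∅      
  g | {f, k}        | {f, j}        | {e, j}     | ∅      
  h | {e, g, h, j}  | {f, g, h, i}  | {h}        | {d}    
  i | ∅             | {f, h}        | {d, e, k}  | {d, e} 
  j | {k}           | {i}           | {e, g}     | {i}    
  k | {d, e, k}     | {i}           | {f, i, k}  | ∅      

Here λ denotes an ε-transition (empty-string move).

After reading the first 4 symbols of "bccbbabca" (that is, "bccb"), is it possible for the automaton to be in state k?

Start in {d}.
Read 'b': {d} → {g}.
Read 'c': {g} → {d, e, i, j}.
Read 'c': {d, e, i, j} → {d, e, f, g, i, k}.
Read 'b': {d, e, f, g, i, k} → {d, e, f, g, h, i, j, k}.
State k is in {d, e, f, g, h, i, j, k}.

Yes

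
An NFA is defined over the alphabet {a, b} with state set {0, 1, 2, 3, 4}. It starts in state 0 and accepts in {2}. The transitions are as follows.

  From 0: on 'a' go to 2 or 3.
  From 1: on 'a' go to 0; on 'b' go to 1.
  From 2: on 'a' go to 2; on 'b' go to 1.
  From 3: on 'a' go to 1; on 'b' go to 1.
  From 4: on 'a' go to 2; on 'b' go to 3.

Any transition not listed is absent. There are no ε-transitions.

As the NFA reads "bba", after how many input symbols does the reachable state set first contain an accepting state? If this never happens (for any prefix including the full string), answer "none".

none

Start in {0}.
Read 'b': 0→∅; now ∅.
The set is empty and remains empty for the remaining 2 symbols.
No reachable set along the way intersects F.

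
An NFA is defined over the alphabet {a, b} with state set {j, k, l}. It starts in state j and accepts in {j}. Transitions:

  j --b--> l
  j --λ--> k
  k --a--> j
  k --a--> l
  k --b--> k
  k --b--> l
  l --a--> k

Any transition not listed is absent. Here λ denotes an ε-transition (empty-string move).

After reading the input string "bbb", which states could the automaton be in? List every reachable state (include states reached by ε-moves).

Start: ε-closure({j}) = {j, k}.
Read 'b': j→{l}, k→{k, l}; now {k, l}.
Read 'b': k→{k, l}, l→∅; now {k, l}.
Read 'b': k→{k, l}, l→∅; now {k, l}.

{k, l}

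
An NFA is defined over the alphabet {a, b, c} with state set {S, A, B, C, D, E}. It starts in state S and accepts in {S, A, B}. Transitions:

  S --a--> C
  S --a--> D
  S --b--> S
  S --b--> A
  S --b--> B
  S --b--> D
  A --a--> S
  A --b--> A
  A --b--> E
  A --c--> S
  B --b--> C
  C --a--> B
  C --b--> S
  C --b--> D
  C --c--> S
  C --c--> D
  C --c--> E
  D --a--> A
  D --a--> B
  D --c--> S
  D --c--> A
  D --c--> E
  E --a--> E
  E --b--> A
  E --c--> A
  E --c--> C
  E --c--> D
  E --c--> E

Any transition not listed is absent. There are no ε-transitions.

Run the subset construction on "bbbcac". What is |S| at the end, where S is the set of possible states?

5

Start in {S}.
Read 'b': S→{S, A, B, D}; now {S, A, B, D}.
Read 'b': S→{S, A, B, D}, A→{A, E}, B→{C}, D→∅; now {S, A, B, C, D, E}.
Read 'b': S→{S, A, B, D}, A→{A, E}, B→{C}, C→{S, D}, D→∅, E→{A}; now {S, A, B, C, D, E}.
Read 'c': S→∅, A→{S}, B→∅, C→{S, D, E}, D→{S, A, E}, E→{A, C, D, E}; now {S, A, C, D, E}.
Read 'a': S→{C, D}, A→{S}, C→{B}, D→{A, B}, E→{E}; now {S, A, B, C, D, E}.
Read 'c': S→∅, A→{S}, B→∅, C→{S, D, E}, D→{S, A, E}, E→{A, C, D, E}; now {S, A, C, D, E}.
That set has 5 states.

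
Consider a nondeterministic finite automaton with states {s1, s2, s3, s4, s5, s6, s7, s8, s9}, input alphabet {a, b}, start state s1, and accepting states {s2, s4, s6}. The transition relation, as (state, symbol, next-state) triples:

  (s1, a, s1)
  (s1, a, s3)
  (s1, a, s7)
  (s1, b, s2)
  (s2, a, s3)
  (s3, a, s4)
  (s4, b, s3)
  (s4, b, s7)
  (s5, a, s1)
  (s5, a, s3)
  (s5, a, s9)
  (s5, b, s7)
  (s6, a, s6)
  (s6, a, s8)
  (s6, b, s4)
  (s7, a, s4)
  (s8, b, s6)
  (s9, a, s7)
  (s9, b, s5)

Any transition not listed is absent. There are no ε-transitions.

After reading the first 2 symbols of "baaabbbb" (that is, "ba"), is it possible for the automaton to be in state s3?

Yes

Start in {s1}.
Read 'b': s1→{s2}; now {s2}.
Read 'a': s2→{s3}; now {s3}.
State s3 is in {s3}.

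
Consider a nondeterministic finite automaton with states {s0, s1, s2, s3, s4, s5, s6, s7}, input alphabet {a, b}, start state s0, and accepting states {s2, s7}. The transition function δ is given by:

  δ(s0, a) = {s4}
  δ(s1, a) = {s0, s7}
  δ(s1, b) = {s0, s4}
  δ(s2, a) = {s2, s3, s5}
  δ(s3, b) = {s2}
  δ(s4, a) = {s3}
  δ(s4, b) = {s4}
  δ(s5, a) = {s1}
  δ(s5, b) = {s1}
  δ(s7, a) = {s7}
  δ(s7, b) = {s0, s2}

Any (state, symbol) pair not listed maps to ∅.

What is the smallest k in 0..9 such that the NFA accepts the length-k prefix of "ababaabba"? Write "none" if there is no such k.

4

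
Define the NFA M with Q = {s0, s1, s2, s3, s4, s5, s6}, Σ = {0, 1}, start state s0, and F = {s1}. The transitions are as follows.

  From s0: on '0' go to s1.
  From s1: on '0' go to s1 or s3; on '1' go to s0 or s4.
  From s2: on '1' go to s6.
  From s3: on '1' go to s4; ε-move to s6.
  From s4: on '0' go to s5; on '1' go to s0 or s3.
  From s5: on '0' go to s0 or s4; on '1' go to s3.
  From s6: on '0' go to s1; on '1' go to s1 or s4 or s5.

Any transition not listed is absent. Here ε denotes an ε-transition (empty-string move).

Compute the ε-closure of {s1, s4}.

{s1, s4}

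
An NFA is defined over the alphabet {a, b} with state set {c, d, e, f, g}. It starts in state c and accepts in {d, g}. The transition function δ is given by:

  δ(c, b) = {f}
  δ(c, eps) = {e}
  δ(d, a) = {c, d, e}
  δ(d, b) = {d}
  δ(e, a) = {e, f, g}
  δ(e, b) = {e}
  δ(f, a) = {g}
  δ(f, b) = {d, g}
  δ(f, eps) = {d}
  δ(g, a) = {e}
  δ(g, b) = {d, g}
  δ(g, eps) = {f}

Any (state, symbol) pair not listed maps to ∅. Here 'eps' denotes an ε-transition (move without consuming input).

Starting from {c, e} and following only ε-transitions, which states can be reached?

{c, e}

Begin with {c, e}.
No ε-moves leave this set, so the closure equals the set itself.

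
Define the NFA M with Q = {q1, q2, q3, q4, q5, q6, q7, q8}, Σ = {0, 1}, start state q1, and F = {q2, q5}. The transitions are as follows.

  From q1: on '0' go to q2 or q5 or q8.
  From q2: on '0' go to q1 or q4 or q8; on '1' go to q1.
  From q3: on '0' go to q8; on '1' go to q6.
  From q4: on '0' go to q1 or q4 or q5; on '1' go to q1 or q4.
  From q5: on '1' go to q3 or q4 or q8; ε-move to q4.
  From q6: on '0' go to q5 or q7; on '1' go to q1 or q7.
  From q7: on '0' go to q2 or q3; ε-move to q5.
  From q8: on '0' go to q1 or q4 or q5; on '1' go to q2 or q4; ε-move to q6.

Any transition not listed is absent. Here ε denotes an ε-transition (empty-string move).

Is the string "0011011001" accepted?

Yes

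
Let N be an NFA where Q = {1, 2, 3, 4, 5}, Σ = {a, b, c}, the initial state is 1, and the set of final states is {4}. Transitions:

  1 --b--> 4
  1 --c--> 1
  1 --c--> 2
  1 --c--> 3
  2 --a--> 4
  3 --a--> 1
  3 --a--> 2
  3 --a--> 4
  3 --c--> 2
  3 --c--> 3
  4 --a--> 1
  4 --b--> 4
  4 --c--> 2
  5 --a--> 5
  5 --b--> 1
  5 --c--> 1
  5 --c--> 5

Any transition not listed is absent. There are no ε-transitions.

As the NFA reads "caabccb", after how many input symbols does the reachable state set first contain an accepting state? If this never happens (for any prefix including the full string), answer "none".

2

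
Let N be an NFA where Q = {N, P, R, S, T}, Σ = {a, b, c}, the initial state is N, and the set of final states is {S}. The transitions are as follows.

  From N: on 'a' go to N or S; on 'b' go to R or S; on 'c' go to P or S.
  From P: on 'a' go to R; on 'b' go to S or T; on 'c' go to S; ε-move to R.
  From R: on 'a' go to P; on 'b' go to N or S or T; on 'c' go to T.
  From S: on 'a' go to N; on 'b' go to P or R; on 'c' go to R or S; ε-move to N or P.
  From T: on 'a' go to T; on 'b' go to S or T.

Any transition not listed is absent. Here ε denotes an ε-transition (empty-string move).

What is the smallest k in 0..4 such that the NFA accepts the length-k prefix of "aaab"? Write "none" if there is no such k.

1

Start in {N}.
Read 'a': {N} → {N, P, R, S}.
None of the earlier sets intersect F, but {N, P, R, S} does.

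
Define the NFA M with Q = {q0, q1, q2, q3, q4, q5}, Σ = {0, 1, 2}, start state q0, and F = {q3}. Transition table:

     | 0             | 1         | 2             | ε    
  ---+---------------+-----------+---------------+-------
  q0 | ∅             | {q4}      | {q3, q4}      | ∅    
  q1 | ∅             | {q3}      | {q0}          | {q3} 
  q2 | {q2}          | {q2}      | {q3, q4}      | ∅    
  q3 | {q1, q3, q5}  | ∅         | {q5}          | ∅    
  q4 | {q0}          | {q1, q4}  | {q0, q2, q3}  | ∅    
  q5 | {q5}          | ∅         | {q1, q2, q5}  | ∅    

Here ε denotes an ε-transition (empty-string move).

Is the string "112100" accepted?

Start in {q0}.
Read '1': q0→{q4}; now {q4}.
Read '1': q4→{q1, q4}; union {q1, q4}; ε-closure = {q1, q3, q4}.
Read '2': q1→{q0}, q3→{q5}, q4→{q0, q2, q3}; now {q0, q2, q3, q5}.
Read '1': q0→{q4}, q2→{q2}, q3→∅, q5→∅; now {q2, q4}.
Read '0': q2→{q2}, q4→{q0}; now {q0, q2}.
Read '0': q0→∅, q2→{q2}; now {q2}.
The final set {q2} contains no accepting state.

No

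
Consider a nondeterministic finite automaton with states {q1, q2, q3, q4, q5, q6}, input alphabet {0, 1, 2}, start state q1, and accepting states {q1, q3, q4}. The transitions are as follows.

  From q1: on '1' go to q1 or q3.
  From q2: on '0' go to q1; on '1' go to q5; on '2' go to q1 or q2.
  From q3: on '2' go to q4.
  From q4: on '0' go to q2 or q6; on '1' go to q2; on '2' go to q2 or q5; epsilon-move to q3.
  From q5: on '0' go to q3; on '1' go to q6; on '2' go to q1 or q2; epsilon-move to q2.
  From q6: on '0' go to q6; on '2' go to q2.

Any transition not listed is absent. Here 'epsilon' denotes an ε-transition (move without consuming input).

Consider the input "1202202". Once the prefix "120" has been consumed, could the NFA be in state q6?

Start in {q1}.
Read '1': q1→{q1, q3}; now {q1, q3}.
Read '2': q1→∅, q3→{q4}; union {q4}; ε-closure = {q3, q4}.
Read '0': q3→∅, q4→{q2, q6}; now {q2, q6}.
State q6 is in {q2, q6}.

Yes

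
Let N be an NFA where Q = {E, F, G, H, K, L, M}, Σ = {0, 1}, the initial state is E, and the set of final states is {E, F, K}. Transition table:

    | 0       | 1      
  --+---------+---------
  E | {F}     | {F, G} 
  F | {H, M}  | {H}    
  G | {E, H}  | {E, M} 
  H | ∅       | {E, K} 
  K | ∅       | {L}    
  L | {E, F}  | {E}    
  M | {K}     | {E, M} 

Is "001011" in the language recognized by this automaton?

Yes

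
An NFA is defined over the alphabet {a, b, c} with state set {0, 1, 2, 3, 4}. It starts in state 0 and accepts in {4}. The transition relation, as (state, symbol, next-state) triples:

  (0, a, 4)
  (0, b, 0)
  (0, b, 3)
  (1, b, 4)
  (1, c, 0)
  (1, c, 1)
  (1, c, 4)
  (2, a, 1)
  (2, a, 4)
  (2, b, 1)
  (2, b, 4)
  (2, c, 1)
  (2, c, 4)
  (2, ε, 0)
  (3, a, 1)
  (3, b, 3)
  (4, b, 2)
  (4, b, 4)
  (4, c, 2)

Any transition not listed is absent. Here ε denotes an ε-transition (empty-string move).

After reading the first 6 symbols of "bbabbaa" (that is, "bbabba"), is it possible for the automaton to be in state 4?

Yes

Start in {0}.
Read 'b': 0→{0, 3}; now {0, 3}.
Read 'b': 0→{0, 3}, 3→{3}; now {0, 3}.
Read 'a': 0→{4}, 3→{1}; now {1, 4}.
Read 'b': 1→{4}, 4→{2, 4}; union {2, 4}; ε-closure = {0, 2, 4}.
Read 'b': 0→{0, 3}, 2→{1, 4}, 4→{2, 4}; now {0, 1, 2, 3, 4}.
Read 'a': 0→{4}, 1→∅, 2→{1, 4}, 3→{1}, 4→∅; now {1, 4}.
State 4 is in {1, 4}.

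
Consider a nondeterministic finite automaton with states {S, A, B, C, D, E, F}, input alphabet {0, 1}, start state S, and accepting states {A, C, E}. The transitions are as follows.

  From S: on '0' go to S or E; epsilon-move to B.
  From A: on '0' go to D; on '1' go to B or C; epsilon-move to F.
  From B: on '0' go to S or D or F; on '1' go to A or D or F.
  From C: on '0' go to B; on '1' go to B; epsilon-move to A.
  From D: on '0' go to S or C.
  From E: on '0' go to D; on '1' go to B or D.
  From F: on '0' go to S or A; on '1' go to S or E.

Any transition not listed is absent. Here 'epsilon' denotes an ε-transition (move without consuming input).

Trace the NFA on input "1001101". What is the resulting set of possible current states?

{S, A, B, C, D, E, F}

Start: ε-closure({S}) = {S, B}.
Read '1': {S, B} → {A, D, F}.
Read '0': {A, D, F} → {S, A, B, C, D, F}.
Read '0': {S, A, B, C, D, F} → {S, A, B, C, D, E, F}.
Read '1': {S, A, B, C, D, E, F} → {S, A, B, C, D, E, F}.
Read '1': {S, A, B, C, D, E, F} → {S, A, B, C, D, E, F}.
Read '0': {S, A, B, C, D, E, F} → {S, A, B, C, D, E, F}.
Read '1': {S, A, B, C, D, E, F} → {S, A, B, C, D, E, F}.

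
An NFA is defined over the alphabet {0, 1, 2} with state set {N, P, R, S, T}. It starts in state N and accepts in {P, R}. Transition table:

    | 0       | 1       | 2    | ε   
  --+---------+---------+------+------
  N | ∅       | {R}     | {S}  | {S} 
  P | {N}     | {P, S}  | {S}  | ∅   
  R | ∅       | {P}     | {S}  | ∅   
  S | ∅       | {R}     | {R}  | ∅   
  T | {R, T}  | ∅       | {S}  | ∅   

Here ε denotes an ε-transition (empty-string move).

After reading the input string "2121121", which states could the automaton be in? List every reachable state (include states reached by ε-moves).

Start: ε-closure({N}) = {N, S}.
Read '2': N→{S}, S→{R}; now {R, S}.
Read '1': R→{P}, S→{R}; now {P, R}.
Read '2': P→{S}, R→{S}; now {S}.
Read '1': S→{R}; now {R}.
Read '1': R→{P}; now {P}.
Read '2': P→{S}; now {S}.
Read '1': S→{R}; now {R}.

{R}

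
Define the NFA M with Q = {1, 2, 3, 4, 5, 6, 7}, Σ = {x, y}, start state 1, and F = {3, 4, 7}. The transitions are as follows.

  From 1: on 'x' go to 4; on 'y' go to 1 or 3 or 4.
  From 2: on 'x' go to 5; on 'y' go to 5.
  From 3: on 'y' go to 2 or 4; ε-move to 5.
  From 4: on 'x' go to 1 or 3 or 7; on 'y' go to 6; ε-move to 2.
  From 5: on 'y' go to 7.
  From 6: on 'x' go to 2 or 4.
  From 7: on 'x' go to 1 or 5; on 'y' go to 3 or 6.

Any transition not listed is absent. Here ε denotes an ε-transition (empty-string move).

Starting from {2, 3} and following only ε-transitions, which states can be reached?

{2, 3, 5}

Begin with {2, 3}.
ε-move 3 → 5; add 5.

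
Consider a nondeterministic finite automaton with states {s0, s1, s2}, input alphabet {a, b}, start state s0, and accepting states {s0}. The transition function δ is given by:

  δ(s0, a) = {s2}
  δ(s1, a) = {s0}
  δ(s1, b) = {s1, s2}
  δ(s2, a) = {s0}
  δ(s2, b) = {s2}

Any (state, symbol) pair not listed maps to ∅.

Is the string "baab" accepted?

Start in {s0}.
Read 'b': s0→∅; now ∅.
The set is empty and remains empty for the remaining 3 symbols.
The final set ∅ contains no accepting state.

No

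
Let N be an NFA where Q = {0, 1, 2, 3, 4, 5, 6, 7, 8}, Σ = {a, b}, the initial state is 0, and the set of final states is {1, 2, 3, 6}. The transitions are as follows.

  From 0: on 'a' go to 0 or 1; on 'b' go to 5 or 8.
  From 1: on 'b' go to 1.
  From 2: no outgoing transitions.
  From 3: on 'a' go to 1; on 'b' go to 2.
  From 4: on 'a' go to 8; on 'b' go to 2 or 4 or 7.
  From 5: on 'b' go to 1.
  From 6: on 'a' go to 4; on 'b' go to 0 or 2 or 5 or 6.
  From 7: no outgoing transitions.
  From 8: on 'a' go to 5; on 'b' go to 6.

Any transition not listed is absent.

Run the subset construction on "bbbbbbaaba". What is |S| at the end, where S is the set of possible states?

Start in {0}.
Read 'b': {0} → {5, 8}.
Read 'b': {5, 8} → {1, 6}.
Read 'b': {1, 6} → {0, 1, 2, 5, 6}.
Read 'b': {0, 1, 2, 5, 6} → {0, 1, 2, 5, 6, 8}.
Read 'b': {0, 1, 2, 5, 6, 8} → {0, 1, 2, 5, 6, 8}.
Read 'b': {0, 1, 2, 5, 6, 8} → {0, 1, 2, 5, 6, 8}.
Read 'a': {0, 1, 2, 5, 6, 8} → {0, 1, 4, 5}.
Read 'a': {0, 1, 4, 5} → {0, 1, 8}.
Read 'b': {0, 1, 8} → {1, 5, 6, 8}.
Read 'a': {1, 5, 6, 8} → {4, 5}.
That set has 2 states.

2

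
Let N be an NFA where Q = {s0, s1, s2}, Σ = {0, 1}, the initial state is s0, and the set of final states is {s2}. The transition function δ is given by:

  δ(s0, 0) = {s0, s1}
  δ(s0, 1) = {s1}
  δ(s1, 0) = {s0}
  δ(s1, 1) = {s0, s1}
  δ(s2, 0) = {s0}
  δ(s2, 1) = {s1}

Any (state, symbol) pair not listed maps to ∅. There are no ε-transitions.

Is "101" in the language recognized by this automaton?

Start in {s0}.
Read '1': s0→{s1}; now {s1}.
Read '0': s1→{s0}; now {s0}.
Read '1': s0→{s1}; now {s1}.
The final set {s1} contains no accepting state.

No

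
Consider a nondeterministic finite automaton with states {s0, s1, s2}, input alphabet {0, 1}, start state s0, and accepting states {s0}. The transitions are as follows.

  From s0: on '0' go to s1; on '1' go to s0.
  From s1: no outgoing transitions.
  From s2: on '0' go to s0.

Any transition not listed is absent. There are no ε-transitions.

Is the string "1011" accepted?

Start in {s0}.
Read '1': s0→{s0}; now {s0}.
Read '0': s0→{s1}; now {s1}.
Read '1': s1→∅; now ∅.
The set is empty and remains empty for the remaining 1 symbol.
The final set ∅ contains no accepting state.

No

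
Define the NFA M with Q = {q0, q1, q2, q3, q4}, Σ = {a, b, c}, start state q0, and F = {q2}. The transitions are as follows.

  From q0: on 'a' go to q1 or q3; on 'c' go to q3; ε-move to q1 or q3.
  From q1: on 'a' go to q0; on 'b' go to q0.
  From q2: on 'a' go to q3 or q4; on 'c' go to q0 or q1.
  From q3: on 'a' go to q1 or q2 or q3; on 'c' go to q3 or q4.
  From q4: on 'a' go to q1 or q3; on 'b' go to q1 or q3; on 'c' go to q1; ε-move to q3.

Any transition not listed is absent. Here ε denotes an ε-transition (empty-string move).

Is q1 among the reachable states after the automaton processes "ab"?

Yes

Start: ε-closure({q0}) = {q0, q1, q3}.
Read 'a': {q0, q1, q3} → {q0, q1, q2, q3}.
Read 'b': {q0, q1, q2, q3} → {q0, q1, q3}.
State q1 is in {q0, q1, q3}.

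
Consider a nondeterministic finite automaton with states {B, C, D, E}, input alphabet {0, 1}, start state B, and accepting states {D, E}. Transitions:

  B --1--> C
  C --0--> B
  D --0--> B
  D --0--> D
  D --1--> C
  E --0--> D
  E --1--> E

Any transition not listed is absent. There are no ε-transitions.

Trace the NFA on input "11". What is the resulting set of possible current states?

Start in {B}.
Read '1': B→{C}; now {C}.
Read '1': C→∅; now ∅.

∅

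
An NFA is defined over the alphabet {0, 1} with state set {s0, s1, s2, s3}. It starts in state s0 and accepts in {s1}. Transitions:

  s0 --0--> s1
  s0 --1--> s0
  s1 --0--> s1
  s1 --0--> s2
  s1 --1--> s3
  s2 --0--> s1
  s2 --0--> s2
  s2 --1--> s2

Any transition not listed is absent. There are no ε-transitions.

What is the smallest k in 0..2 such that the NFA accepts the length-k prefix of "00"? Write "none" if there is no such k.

Start in {s0}.
Read '0': s0→{s1}; now {s1}.
None of the earlier sets intersect F, but {s1} does.

1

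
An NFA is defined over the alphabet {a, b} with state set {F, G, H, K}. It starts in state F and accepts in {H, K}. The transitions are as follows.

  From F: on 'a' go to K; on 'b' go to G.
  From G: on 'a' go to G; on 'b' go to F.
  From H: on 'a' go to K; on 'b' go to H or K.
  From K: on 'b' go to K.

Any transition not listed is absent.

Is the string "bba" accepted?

Yes

Start in {F}.
Read 'b': {F} → {G}.
Read 'b': {G} → {F}.
Read 'a': {F} → {K}.
The final set {K} contains the accepting state K.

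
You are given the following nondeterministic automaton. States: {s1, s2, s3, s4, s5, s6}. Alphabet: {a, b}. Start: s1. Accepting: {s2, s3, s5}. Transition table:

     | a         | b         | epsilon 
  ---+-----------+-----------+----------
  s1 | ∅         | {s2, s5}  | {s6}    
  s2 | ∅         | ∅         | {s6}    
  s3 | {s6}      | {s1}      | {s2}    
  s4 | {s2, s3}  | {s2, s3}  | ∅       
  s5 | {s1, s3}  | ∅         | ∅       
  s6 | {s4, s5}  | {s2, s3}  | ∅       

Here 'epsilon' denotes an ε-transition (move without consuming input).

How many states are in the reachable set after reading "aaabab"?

3

Start: ε-closure({s1}) = {s1, s6}.
Read 'a': s1→∅, s6→{s4, s5}; now {s4, s5}.
Read 'a': s4→{s2, s3}, s5→{s1, s3}; union {s1, s2, s3}; ε-closure = {s1, s2, s3, s6}.
Read 'a': s1→∅, s2→∅, s3→{s6}, s6→{s4, s5}; now {s4, s5, s6}.
Read 'b': s4→{s2, s3}, s5→∅, s6→{s2, s3}; union {s2, s3}; ε-closure = {s2, s3, s6}.
Read 'a': s2→∅, s3→{s6}, s6→{s4, s5}; now {s4, s5, s6}.
Read 'b': s4→{s2, s3}, s5→∅, s6→{s2, s3}; union {s2, s3}; ε-closure = {s2, s3, s6}.
That set has 3 states.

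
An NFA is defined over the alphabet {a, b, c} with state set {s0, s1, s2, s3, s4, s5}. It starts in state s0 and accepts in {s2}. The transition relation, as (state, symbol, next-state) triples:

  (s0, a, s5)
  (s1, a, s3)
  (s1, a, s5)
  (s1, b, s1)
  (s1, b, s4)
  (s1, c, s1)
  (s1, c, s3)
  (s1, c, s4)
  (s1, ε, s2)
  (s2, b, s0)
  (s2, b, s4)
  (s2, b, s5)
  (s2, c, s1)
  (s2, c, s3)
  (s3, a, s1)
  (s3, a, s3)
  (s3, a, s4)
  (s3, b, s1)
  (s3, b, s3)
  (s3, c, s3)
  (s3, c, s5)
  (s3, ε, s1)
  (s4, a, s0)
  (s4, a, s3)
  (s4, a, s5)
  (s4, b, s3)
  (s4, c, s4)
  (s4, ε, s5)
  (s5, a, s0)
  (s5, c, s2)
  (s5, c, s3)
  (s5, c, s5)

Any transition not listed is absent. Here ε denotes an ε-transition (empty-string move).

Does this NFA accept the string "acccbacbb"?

Start in {s0}.
Read 'a': s0→{s5}; now {s5}.
Read 'c': s5→{s2, s3, s5}; union {s2, s3, s5}; ε-closure = {s1, s2, s3, s5}.
Read 'c': s1→{s1, s3, s4}, s2→{s1, s3}, s3→{s3, s5}, s5→{s2, s3, s5}; now {s1, s2, s3, s4, s5}.
Read 'c': s1→{s1, s3, s4}, s2→{s1, s3}, s3→{s3, s5}, s4→{s4}, s5→{s2, s3, s5}; now {s1, s2, s3, s4, s5}.
Read 'b': s1→{s1, s4}, s2→{s0, s4, s5}, s3→{s1, s3}, s4→{s3}, s5→∅; union {s0, s1, s3, s4, s5}; ε-closure = {s0, s1, s2, s3, s4, s5}.
Read 'a': s0→{s5}, s1→{s3, s5}, s2→∅, s3→{s1, s3, s4}, s4→{s0, s3, s5}, s5→{s0}; union {s0, s1, s3, s4, s5}; ε-closure = {s0, s1, s2, s3, s4, s5}.
Read 'c': s0→∅, s1→{s1, s3, s4}, s2→{s1, s3}, s3→{s3, s5}, s4→{s4}, s5→{s2, s3, s5}; now {s1, s2, s3, s4, s5}.
Read 'b': s1→{s1, s4}, s2→{s0, s4, s5}, s3→{s1, s3}, s4→{s3}, s5→∅; union {s0, s1, s3, s4, s5}; ε-closure = {s0, s1, s2, s3, s4, s5}.
Read 'b': s0→∅, s1→{s1, s4}, s2→{s0, s4, s5}, s3→{s1, s3}, s4→{s3}, s5→∅; union {s0, s1, s3, s4, s5}; ε-closure = {s0, s1, s2, s3, s4, s5}.
The final set {s0, s1, s2, s3, s4, s5} contains the accepting state s2.

Yes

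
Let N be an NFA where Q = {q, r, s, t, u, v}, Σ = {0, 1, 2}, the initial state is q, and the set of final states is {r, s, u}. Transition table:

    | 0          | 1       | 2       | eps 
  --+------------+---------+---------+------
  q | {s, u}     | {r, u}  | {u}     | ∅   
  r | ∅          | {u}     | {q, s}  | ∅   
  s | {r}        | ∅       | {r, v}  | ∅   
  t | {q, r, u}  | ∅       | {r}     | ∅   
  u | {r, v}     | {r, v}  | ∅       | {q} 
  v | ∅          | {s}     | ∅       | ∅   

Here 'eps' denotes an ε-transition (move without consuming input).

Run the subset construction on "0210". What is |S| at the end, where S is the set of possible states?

Start in {q}.
Read '0': {q} → {q, s, u}.
Read '2': {q, s, u} → {q, r, u, v}.
Read '1': {q, r, u, v} → {q, r, s, u, v}.
Read '0': {q, r, s, u, v} → {q, r, s, u, v}.
That set has 5 states.

5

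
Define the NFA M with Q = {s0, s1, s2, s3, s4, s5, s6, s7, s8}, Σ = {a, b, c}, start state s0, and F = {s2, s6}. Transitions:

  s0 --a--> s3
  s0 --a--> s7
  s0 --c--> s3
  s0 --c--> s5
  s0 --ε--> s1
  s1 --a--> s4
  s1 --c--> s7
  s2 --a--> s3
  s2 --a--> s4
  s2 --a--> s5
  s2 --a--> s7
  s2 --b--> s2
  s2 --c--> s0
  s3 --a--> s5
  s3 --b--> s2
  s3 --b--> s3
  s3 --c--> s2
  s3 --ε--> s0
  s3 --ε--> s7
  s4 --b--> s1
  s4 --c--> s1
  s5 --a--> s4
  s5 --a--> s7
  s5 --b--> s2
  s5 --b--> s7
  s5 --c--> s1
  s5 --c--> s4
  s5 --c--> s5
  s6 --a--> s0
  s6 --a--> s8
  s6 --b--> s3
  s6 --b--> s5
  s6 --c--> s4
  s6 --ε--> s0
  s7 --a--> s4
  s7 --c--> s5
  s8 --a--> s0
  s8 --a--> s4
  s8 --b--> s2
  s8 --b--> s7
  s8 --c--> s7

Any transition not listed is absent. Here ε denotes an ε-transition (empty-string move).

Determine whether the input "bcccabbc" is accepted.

Start: ε-closure({s0}) = {s0, s1}.
Read 'b': {s0, s1} → ∅.
The set is empty and remains empty for the remaining 7 symbols.
The final set ∅ contains no accepting state.

No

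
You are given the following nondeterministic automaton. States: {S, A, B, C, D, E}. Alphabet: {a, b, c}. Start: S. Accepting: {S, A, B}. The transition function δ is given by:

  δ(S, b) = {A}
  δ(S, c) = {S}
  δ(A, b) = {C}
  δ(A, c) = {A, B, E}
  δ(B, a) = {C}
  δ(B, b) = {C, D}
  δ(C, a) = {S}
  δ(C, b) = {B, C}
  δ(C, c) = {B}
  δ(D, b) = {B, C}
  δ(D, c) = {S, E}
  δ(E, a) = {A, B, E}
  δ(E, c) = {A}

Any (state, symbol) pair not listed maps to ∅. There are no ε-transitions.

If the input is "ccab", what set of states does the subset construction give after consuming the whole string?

∅

Start in {S}.
Read 'c': {S} → {S}.
Read 'c': {S} → {S}.
Read 'a': {S} → ∅.
The set is empty and remains empty for the remaining 1 symbol.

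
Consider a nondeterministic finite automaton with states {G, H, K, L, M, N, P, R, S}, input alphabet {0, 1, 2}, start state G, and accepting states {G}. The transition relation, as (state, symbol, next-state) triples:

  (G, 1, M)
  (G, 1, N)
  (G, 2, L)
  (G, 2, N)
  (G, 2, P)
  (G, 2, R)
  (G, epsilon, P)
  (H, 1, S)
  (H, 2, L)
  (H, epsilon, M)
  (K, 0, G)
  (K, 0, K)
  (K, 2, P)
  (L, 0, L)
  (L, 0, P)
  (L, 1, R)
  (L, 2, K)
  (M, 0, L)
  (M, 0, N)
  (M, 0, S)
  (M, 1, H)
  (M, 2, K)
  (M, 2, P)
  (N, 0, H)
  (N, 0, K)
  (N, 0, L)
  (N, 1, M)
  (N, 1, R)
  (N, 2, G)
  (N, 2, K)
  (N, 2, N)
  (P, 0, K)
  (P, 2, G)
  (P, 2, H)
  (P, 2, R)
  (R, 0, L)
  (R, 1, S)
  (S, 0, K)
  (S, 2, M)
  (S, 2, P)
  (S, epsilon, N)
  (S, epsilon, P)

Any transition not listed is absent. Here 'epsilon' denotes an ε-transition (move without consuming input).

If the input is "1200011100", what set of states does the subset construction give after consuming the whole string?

{G, H, K, L, M, N, P, S}

Start: ε-closure({G}) = {G, P}.
Read '1': {G, P} → {M, N}.
Read '2': {M, N} → {G, K, N, P}.
Read '0': {G, K, N, P} → {G, H, K, L, M, P}.
Read '0': {G, H, K, L, M, P} → {G, K, L, N, P, S}.
Read '0': {G, K, L, N, P, S} → {G, H, K, L, M, P}.
Read '1': {G, H, K, L, M, P} → {H, M, N, P, R, S}.
Read '1': {H, M, N, P, R, S} → {H, M, N, P, R, S}.
Read '1': {H, M, N, P, R, S} → {H, M, N, P, R, S}.
Read '0': {H, M, N, P, R, S} → {H, K, L, M, N, P, S}.
Read '0': {H, K, L, M, N, P, S} → {G, H, K, L, M, N, P, S}.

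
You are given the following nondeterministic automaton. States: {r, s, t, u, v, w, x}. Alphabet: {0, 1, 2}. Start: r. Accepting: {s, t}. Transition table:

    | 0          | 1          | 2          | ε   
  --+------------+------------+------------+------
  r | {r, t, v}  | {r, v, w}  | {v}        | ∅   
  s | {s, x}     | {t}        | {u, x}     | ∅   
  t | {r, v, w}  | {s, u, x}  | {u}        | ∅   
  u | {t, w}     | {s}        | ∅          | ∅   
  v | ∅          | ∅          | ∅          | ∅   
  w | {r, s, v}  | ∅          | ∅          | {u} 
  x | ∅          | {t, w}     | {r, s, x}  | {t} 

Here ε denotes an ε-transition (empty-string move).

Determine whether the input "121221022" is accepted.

Start in {r}.
Read '1': {r} → {r, u, v, w}.
Read '2': {r, u, v, w} → {v}.
Read '1': {v} → ∅.
The set is empty and remains empty for the remaining 6 symbols.
The final set ∅ contains no accepting state.

No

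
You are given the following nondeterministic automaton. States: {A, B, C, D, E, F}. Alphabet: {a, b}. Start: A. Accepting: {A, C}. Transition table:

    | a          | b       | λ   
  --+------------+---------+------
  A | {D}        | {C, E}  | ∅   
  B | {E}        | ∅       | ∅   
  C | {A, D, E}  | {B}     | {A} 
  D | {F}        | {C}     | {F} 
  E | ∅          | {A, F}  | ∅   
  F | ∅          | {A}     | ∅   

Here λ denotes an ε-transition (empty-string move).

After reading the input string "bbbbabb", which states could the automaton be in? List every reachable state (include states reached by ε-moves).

Start in {A}.
Read 'b': {A} → {A, C, E}.
Read 'b': {A, C, E} → {A, B, C, E, F}.
Read 'b': {A, B, C, E, F} → {A, B, C, E, F}.
Read 'b': {A, B, C, E, F} → {A, B, C, E, F}.
Read 'a': {A, B, C, E, F} → {A, D, E, F}.
Read 'b': {A, D, E, F} → {A, C, E, F}.
Read 'b': {A, C, E, F} → {A, B, C, E, F}.

{A, B, C, E, F}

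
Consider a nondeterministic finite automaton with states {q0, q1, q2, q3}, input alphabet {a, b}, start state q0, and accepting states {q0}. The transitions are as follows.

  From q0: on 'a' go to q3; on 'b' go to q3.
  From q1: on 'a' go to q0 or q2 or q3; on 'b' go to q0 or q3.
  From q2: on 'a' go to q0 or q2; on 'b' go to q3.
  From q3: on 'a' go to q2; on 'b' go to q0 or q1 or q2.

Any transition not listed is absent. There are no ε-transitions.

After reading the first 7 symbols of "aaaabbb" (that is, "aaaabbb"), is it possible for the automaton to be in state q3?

Start in {q0}.
Read 'a': q0→{q3}; now {q3}.
Read 'a': q3→{q2}; now {q2}.
Read 'a': q2→{q0, q2}; now {q0, q2}.
Read 'a': q0→{q3}, q2→{q0, q2}; now {q0, q2, q3}.
Read 'b': q0→{q3}, q2→{q3}, q3→{q0, q1, q2}; now {q0, q1, q2, q3}.
Read 'b': q0→{q3}, q1→{q0, q3}, q2→{q3}, q3→{q0, q1, q2}; now {q0, q1, q2, q3}.
Read 'b': q0→{q3}, q1→{q0, q3}, q2→{q3}, q3→{q0, q1, q2}; now {q0, q1, q2, q3}.
State q3 is in {q0, q1, q2, q3}.

Yes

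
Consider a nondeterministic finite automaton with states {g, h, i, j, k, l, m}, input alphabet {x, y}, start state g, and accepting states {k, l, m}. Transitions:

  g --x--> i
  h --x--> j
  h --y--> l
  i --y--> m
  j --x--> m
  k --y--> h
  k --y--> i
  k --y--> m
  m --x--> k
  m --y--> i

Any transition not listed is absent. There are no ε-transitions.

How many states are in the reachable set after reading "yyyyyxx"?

Start in {g}.
Read 'y': {g} → ∅.
The set is empty and remains empty for the remaining 6 symbols.
That set has 0 states.

0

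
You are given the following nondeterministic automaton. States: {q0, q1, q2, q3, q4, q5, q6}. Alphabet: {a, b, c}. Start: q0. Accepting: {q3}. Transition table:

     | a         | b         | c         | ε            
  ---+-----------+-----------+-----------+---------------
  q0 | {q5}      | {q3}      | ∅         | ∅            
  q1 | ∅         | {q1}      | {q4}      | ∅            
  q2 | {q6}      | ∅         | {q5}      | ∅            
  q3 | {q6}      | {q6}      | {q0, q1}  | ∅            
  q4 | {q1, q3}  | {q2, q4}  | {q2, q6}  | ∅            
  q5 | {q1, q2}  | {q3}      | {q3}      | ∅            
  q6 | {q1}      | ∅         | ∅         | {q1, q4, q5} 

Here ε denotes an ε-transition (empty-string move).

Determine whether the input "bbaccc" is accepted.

Yes

Start in {q0}.
Read 'b': {q0} → {q3}.
Read 'b': {q3} → {q1, q4, q5, q6}.
Read 'a': {q1, q4, q5, q6} → {q1, q2, q3}.
Read 'c': {q1, q2, q3} → {q0, q1, q4, q5}.
Read 'c': {q0, q1, q4, q5} → {q1, q2, q3, q4, q5, q6}.
Read 'c': {q1, q2, q3, q4, q5, q6} → {q0, q1, q2, q3, q4, q5, q6}.
The final set {q0, q1, q2, q3, q4, q5, q6} contains the accepting state q3.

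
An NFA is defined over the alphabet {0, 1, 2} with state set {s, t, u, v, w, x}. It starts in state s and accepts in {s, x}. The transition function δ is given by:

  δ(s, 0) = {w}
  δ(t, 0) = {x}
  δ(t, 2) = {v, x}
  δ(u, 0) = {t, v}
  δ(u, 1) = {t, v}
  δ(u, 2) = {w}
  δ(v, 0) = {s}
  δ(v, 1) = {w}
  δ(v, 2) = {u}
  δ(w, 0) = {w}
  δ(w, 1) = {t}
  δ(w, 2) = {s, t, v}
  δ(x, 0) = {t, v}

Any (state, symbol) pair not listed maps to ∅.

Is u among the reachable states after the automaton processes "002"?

Start in {s}.
Read '0': {s} → {w}.
Read '0': {w} → {w}.
Read '2': {w} → {s, t, v}.
State u is not in {s, t, v}.

No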